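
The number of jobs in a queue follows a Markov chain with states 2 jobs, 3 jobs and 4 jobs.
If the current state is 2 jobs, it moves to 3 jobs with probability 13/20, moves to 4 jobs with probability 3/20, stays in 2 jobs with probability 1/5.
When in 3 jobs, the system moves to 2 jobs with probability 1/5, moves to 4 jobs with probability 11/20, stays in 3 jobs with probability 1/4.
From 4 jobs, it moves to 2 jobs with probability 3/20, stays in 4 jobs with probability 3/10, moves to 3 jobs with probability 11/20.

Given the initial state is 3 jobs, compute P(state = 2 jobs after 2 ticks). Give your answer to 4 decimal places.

Sum over the intermediate state after 1 tick:
P = P(3 jobs→2 jobs)·P(2 jobs→2 jobs) + P(3 jobs→3 jobs)·P(3 jobs→2 jobs) + P(3 jobs→4 jobs)·P(4 jobs→2 jobs)
  = 0.2×0.2 + 0.25×0.2 + 0.55×0.15
  = 0.0400 + 0.0500 + 0.0825 = 0.1725

0.1725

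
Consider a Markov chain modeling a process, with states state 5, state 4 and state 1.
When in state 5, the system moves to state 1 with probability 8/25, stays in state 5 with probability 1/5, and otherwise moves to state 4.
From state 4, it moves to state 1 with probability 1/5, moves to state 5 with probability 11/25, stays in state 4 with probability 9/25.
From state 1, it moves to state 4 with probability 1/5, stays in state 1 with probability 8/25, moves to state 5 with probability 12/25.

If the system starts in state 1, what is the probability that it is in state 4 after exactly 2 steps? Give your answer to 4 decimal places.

0.3664

Sum over the intermediate state after 1 step:
P = P(state 1→state 5)·P(state 5→state 4) + P(state 1→state 4)·P(state 4→state 4) + P(state 1→state 1)·P(state 1→state 4)
  = 0.48×0.48 + 0.2×0.36 + 0.32×0.2
  = 0.2304 + 0.0720 + 0.0640 = 0.3664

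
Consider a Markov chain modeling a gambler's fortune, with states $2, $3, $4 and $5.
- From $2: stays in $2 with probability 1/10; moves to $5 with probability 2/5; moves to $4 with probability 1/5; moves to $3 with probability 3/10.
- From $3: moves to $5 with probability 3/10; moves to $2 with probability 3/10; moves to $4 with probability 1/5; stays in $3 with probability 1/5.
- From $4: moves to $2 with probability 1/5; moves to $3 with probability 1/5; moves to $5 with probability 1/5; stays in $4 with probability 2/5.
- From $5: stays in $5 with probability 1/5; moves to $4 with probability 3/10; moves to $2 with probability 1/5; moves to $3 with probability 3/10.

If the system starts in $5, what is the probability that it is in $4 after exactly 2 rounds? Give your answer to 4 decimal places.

Propagate the distribution vector 2 rounds from $5.
After 0 rounds: (0.0000, 0.0000, 0.0000, 1.0000)
After 1 round: (0.2000, 0.3000, 0.3000, 0.2000)
After 2 rounds: (0.2100, 0.2400, 0.2800, 0.2700)
P(in $4 after 2 rounds) = 0.2800

0.2800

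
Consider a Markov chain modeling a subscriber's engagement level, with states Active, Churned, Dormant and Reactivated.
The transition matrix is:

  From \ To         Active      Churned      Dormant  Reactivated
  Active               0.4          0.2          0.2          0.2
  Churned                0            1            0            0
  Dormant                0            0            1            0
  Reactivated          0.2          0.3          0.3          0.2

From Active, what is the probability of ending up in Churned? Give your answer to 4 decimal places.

0.5000

Let h(s) be the probability of absorption at Churned starting from transient state s. Then h(Churned) = 1 and h(Dormant) = 0. By first-step analysis:
h(Active) = 0.4·h(Active) + 0.2·1 + 0.2·0 + 0.2·h(Reactivated)
h(Reactivated) = 0.2·h(Active) + 0.3·1 + 0.3·0 + 0.2·h(Reactivated)
Solving: h(Active) = 0.5000, h(Reactivated) = 0.5000.
Starting from Active, the probability is 0.5000.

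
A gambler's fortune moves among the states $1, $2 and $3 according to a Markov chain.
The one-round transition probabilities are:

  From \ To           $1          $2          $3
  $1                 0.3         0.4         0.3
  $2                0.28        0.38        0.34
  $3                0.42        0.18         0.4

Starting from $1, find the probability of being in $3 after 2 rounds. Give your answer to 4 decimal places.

Sum over the intermediate state after 1 round:
P = P($1→$1)·P($1→$3) + P($1→$2)·P($2→$3) + P($1→$3)·P($3→$3)
  = 0.3×0.3 + 0.4×0.34 + 0.3×0.4
  = 0.0900 + 0.1360 + 0.1200 = 0.3460

0.3460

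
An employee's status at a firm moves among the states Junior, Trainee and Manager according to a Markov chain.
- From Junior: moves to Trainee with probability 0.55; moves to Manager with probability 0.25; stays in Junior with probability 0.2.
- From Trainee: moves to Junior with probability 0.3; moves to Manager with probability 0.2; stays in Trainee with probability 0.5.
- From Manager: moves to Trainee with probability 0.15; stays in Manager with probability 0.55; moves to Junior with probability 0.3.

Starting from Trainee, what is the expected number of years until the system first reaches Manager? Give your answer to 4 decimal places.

Let t(s) be the expected number of years to first reach Manager from state s, with t(Manager) = 0. Conditioning on the first year:
t(Junior) = 1 + 0.2·t(Junior) + 0.55·t(Trainee)
t(Trainee) = 1 + 0.3·t(Junior) + 0.5·t(Trainee)
Solving: t(Junior) = 4.4681, t(Trainee) = 4.6809.
Expected years from Trainee to Manager: 4.6809.

4.6809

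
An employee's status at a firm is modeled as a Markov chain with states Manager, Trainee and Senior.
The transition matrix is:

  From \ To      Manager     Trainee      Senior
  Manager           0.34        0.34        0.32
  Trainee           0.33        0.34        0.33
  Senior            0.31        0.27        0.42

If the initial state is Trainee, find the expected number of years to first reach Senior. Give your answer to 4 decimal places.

Let t(s) be the expected number of years to first reach Senior from state s, with t(Senior) = 0. Conditioning on the first year:
t(Manager) = 1 + 0.34·t(Manager) + 0.34·t(Trainee)
t(Trainee) = 1 + 0.33·t(Manager) + 0.34·t(Trainee)
Solving: t(Manager) = 3.0921, t(Trainee) = 3.0612.
Expected years from Trainee to Senior: 3.0612.

3.0612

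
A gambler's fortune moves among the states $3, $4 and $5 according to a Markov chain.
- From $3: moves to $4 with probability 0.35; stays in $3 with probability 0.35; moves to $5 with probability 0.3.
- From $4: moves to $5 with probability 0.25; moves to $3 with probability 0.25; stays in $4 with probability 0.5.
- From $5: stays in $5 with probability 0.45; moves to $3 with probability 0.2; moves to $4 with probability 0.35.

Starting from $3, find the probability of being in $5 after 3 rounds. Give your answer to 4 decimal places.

Propagate the distribution vector 3 rounds from $3.
After 0 rounds: (1.0000, 0.0000, 0.0000)
After 1 round: (0.3500, 0.3500, 0.3000)
After 2 rounds: (0.2700, 0.4025, 0.3275)
After 3 rounds: (0.2606, 0.4104, 0.3290)
P(in $5 after 3 rounds) = 0.3290

0.3290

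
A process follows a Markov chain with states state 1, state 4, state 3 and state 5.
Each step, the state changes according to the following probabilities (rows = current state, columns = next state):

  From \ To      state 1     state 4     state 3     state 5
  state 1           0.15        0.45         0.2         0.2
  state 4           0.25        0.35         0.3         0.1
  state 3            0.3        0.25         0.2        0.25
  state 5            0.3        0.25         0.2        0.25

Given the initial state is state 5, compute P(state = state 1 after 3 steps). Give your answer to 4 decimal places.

Propagate the distribution vector 3 steps from state 5.
After 0 steps: (0.0000, 0.0000, 0.0000, 1.0000)
After 1 step: (0.3000, 0.2500, 0.2000, 0.2500)
After 2 steps: (0.2425, 0.3350, 0.2250, 0.1975)
After 3 steps: (0.2469, 0.3320, 0.2335, 0.1876)
P(in state 1 after 3 steps) = 0.2469

0.2469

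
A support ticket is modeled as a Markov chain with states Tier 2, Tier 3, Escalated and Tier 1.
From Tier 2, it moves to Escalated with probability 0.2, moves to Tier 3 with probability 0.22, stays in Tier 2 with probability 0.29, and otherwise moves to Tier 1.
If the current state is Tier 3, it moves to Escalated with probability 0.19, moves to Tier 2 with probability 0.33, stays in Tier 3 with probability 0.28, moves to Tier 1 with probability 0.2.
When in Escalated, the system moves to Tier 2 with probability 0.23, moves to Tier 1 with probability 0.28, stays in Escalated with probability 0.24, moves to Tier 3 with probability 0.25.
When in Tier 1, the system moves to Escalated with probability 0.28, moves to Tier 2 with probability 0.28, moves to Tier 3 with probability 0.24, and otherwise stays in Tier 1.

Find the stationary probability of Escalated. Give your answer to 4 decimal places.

Let the stationary distribution be π with π = πP and π_1 + π_2 + π_3 + π_4 = 1.
π_1 = 0.29·π_1 + 0.33·π_2 + 0.23·π_3 + 0.28·π_4
π_2 = 0.22·π_1 + 0.28·π_2 + 0.25·π_3 + 0.24·π_4
π_3 = 0.2·π_1 + 0.19·π_2 + 0.24·π_3 + 0.28·π_4
Solving with the normalization constraint gives π = (0.2839, 0.2464, 0.2261, 0.2436).
So the stationary probability of Escalated is 0.2261.

0.2261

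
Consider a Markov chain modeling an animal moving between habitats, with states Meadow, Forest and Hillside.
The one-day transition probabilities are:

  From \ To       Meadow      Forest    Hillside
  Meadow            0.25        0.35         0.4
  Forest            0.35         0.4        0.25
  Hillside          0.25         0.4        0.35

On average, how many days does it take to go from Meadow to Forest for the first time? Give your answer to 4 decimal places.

2.7097

Let t(s) be the expected number of days to first reach Forest from state s, with t(Forest) = 0. Conditioning on the first day:
t(Meadow) = 1 + 0.25·t(Meadow) + 0.4·t(Hillside)
t(Hillside) = 1 + 0.25·t(Meadow) + 0.35·t(Hillside)
Solving: t(Meadow) = 2.7097, t(Hillside) = 2.5806.
Expected days from Meadow to Forest: 2.7097.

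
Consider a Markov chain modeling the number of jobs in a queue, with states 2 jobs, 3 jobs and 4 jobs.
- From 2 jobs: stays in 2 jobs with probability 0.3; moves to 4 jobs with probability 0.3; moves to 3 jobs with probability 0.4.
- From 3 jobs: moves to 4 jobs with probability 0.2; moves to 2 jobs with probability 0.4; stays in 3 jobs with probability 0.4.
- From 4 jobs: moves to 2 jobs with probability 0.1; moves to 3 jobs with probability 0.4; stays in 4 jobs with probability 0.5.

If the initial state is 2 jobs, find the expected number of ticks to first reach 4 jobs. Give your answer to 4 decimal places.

3.8462

Let t(s) be the expected number of ticks to first reach 4 jobs from state s, with t(4 jobs) = 0. Conditioning on the first tick:
t(2 jobs) = 1 + 0.3·t(2 jobs) + 0.4·t(3 jobs)
t(3 jobs) = 1 + 0.4·t(2 jobs) + 0.4·t(3 jobs)
Solving: t(2 jobs) = 3.8462, t(3 jobs) = 4.2308.
Expected ticks from 2 jobs to 4 jobs: 3.8462.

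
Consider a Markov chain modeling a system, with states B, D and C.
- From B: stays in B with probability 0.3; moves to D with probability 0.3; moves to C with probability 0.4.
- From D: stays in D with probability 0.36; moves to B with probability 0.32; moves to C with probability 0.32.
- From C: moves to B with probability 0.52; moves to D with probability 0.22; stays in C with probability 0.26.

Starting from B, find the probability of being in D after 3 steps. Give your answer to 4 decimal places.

Propagate the distribution vector 3 steps from B.
After 0 steps: (1.0000, 0.0000, 0.0000)
After 1 step: (0.3000, 0.3000, 0.4000)
After 2 steps: (0.3940, 0.2860, 0.3200)
After 3 steps: (0.3761, 0.2916, 0.3323)
P(in D after 3 steps) = 0.2916

0.2916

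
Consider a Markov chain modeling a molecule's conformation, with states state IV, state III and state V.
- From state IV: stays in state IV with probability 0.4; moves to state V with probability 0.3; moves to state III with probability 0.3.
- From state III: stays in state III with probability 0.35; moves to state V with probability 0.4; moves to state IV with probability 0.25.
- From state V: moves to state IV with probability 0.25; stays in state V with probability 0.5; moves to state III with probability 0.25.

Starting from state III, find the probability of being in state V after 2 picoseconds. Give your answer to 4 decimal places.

0.4150

Sum over the intermediate state after 1 picosecond:
P = P(state III→state IV)·P(state IV→state V) + P(state III→state III)·P(state III→state V) + P(state III→state V)·P(state V→state V)
  = 0.25×0.3 + 0.35×0.4 + 0.4×0.5
  = 0.0750 + 0.1400 + 0.2000 = 0.4150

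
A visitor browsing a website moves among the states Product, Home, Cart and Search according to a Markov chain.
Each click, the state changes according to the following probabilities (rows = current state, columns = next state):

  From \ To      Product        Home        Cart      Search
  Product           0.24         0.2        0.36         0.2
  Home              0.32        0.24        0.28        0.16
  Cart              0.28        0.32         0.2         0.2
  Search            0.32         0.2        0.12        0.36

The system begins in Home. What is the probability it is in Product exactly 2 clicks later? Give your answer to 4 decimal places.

0.2832

Propagate the distribution vector 2 clicks from Home.
After 0 clicks: (0.0000, 1.0000, 0.0000, 0.0000)
After 1 click: (0.3200, 0.2400, 0.2800, 0.1600)
After 2 clicks: (0.2832, 0.2432, 0.2576, 0.2160)
P(in Product after 2 clicks) = 0.2832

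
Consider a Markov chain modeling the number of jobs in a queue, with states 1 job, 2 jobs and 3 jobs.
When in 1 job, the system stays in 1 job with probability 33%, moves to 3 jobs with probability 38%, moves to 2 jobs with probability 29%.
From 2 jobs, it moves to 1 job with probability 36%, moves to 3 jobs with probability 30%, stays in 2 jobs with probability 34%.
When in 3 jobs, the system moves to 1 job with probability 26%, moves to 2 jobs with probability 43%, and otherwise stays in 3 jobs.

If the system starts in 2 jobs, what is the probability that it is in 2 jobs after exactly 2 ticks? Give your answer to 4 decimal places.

0.3490

Sum over the intermediate state after 1 tick:
P = P(2 jobs→1 job)·P(1 job→2 jobs) + P(2 jobs→2 jobs)·P(2 jobs→2 jobs) + P(2 jobs→3 jobs)·P(3 jobs→2 jobs)
  = 0.36×0.29 + 0.34×0.34 + 0.3×0.43
  = 0.1044 + 0.1156 + 0.1290 = 0.3490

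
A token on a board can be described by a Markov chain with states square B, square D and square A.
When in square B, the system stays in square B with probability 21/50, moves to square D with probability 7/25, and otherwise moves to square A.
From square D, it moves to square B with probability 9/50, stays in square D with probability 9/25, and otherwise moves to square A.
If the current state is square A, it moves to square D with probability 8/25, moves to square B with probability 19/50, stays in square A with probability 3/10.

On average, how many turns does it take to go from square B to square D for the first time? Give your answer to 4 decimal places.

Let t(s) be the expected number of turns to first reach square D from state s, with t(square D) = 0. Conditioning on the first turn:
t(square B) = 1 + 0.42·t(square B) + 0.3·t(square A)
t(square A) = 1 + 0.38·t(square B) + 0.3·t(square A)
Solving: t(square B) = 3.4247, t(square A) = 3.2877.
Expected turns from square B to square D: 3.4247.

3.4247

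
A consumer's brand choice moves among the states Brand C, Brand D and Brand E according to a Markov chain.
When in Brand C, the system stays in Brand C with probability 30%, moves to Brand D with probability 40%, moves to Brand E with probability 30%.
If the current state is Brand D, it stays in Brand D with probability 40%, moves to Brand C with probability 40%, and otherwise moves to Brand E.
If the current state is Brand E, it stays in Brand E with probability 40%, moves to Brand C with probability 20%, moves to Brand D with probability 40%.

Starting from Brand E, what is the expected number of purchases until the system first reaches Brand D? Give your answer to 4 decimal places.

Let t(s) be the expected number of purchases to first reach Brand D from state s, with t(Brand D) = 0. Conditioning on the first purchase:
t(Brand C) = 1 + 0.3·t(Brand C) + 0.3·t(Brand E)
t(Brand E) = 1 + 0.2·t(Brand C) + 0.4·t(Brand E)
Solving: t(Brand C) = 2.5000, t(Brand E) = 2.5000.
Expected purchases from Brand E to Brand D: 2.5000.

2.5000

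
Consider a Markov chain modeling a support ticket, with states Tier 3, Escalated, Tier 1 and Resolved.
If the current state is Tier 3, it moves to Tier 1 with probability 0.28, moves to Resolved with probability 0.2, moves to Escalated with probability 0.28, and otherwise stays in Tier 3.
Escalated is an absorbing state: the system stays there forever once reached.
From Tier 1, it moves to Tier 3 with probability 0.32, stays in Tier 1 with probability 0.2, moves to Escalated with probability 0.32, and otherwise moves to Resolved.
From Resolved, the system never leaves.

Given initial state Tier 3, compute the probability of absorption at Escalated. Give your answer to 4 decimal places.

0.6049

Let h(s) be the probability of absorption at Escalated starting from transient state s. Then h(Escalated) = 1 and h(Resolved) = 0. By first-step analysis:
h(Tier 3) = 0.24·h(Tier 3) + 0.28·1 + 0.28·h(Tier 1) + 0.2·0
h(Tier 1) = 0.32·h(Tier 3) + 0.32·1 + 0.2·h(Tier 1) + 0.16·0
Solving: h(Tier 3) = 0.6049, h(Tier 1) = 0.6420.
Starting from Tier 3, the probability is 0.6049.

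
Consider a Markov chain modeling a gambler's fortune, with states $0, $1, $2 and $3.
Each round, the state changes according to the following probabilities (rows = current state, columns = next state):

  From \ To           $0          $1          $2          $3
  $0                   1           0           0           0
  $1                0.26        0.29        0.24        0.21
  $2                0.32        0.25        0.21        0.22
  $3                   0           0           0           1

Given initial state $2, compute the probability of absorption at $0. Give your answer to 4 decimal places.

0.5833

Let h(s) be the probability of absorption at $0 starting from transient state s. Then h($0) = 1 and h($3) = 0. By first-step analysis:
h($1) = 0.26·1 + 0.29·h($1) + 0.24·h($2) + 0.21·0
h($2) = 0.32·1 + 0.25·h($1) + 0.21·h($2) + 0.22·0
Solving: h($1) = 0.5634, h($2) = 0.5833.
Starting from $2, the probability is 0.5833.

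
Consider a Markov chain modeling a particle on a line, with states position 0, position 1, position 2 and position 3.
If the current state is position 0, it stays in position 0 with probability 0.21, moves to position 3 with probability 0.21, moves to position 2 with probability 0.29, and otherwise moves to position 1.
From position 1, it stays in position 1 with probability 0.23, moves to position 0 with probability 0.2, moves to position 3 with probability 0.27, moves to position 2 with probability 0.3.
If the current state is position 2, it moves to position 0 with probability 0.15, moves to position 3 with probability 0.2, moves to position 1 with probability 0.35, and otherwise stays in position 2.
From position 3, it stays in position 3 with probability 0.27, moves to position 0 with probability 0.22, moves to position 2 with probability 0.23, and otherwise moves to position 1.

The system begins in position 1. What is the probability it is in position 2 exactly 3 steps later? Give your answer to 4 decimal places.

Propagate the distribution vector 3 steps from position 1.
After 0 steps: (0.0000, 1.0000, 0.0000, 0.0000)
After 1 step: (0.2000, 0.2300, 0.3000, 0.2700)
After 2 steps: (0.1924, 0.2915, 0.2791, 0.2370)
After 3 steps: (0.1927, 0.2869, 0.2815, 0.2389)
P(in position 2 after 3 steps) = 0.2815

0.2815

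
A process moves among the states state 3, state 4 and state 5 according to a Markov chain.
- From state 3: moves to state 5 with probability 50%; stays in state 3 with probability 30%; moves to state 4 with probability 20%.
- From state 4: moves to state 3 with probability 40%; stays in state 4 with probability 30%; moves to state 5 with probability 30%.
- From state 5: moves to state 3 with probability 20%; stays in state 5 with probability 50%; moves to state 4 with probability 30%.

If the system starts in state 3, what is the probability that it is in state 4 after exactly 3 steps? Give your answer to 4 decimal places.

0.2730

Propagate the distribution vector 3 steps from state 3.
After 0 steps: (1.0000, 0.0000, 0.0000)
After 1 step: (0.3000, 0.2000, 0.5000)
After 2 steps: (0.2700, 0.2700, 0.4600)
After 3 steps: (0.2810, 0.2730, 0.4460)
P(in state 4 after 3 steps) = 0.2730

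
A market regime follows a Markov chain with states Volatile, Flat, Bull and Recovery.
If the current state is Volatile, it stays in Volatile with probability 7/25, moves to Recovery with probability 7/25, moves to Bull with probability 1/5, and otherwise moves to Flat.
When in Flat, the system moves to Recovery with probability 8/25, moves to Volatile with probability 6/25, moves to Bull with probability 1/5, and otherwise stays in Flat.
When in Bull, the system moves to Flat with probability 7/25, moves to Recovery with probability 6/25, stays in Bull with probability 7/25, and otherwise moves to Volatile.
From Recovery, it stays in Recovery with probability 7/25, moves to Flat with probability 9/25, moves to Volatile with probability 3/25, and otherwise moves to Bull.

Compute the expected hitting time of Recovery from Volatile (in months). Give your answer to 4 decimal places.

Let t(s) be the expected number of months to first reach Recovery from state s, with t(Recovery) = 0. Conditioning on the first month:
t(Volatile) = 1 + 0.28·t(Volatile) + 0.24·t(Flat) + 0.2·t(Bull)
t(Flat) = 1 + 0.24·t(Volatile) + 0.24·t(Flat) + 0.2·t(Bull)
t(Bull) = 1 + 0.2·t(Volatile) + 0.28·t(Flat) + 0.28·t(Bull)
Solving: t(Volatile) = 3.5555, t(Flat) = 3.4133, t(Bull) = 3.7039.
Expected months from Volatile to Recovery: 3.5555.

3.5555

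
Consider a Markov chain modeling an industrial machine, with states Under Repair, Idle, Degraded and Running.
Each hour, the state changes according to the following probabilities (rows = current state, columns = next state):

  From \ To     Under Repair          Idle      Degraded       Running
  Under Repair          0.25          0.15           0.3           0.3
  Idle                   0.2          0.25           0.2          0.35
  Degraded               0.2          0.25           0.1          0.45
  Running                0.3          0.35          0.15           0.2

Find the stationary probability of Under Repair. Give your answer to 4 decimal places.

Let the stationary distribution be π with π = πP and π_1 + π_2 + π_3 + π_4 = 1.
π_1 = 0.25·π_1 + 0.2·π_2 + 0.2·π_3 + 0.3·π_4
π_2 = 0.15·π_1 + 0.25·π_2 + 0.25·π_3 + 0.35·π_4
π_3 = 0.3·π_1 + 0.2·π_2 + 0.1·π_3 + 0.15·π_4
Solving with the normalization constraint gives π = (0.2432, 0.2567, 0.1898, 0.3103).
So the stationary probability of Under Repair is 0.2432.

0.2432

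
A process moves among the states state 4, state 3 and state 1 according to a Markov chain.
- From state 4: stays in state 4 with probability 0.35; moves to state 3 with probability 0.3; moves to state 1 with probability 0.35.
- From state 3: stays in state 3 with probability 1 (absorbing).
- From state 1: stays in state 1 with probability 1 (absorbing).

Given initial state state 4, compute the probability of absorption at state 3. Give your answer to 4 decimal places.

0.4615

Let h(s) be the probability of absorption at state 3 starting from transient state s. Then h(state 3) = 1 and h(state 1) = 0. By first-step analysis:
h(state 4) = 0.35·h(state 4) + 0.3·1 + 0.35·0
Solving: h(state 4) = 0.4615.
Starting from state 4, the probability is 0.4615.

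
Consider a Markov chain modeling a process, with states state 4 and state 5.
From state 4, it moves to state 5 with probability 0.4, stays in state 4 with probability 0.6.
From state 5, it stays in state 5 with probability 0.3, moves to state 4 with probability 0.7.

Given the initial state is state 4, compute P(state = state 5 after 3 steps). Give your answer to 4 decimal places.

Propagate the distribution vector 3 steps from state 4.
After 0 steps: (1.0000, 0.0000)
After 1 step: (0.6000, 0.4000)
After 2 steps: (0.6400, 0.3600)
After 3 steps: (0.6360, 0.3640)
P(in state 5 after 3 steps) = 0.3640

0.3640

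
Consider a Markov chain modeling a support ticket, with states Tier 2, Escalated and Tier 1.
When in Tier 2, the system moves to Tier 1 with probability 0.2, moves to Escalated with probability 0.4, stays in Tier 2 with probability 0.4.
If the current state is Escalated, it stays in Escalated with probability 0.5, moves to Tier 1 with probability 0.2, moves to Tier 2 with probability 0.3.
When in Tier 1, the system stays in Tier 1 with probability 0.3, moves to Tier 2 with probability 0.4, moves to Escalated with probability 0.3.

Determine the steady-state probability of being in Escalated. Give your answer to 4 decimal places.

Let the stationary distribution be π with π = πP and π_1 + π_2 + π_3 = 1.
π_1 = 0.4·π_1 + 0.3·π_2 + 0.4·π_3
π_2 = 0.4·π_1 + 0.5·π_2 + 0.3·π_3
Solving with the normalization constraint gives π = (0.3580, 0.4198, 0.2222).
So the stationary probability of Escalated is 0.4198.

0.4198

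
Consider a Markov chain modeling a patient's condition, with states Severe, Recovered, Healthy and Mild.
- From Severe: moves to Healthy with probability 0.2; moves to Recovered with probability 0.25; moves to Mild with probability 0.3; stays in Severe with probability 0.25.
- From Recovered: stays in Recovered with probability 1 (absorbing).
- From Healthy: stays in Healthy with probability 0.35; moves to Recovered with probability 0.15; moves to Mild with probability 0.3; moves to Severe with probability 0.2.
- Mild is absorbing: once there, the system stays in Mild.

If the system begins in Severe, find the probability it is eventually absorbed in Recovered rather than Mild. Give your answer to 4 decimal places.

Let h(s) be the probability of absorption at Recovered starting from transient state s. Then h(Recovered) = 1 and h(Mild) = 0. By first-step analysis:
h(Severe) = 0.25·h(Severe) + 0.25·1 + 0.2·h(Healthy) + 0.3·0
h(Healthy) = 0.2·h(Severe) + 0.15·1 + 0.35·h(Healthy) + 0.3·0
Solving: h(Severe) = 0.4302, h(Healthy) = 0.3631.
Starting from Severe, the probability is 0.4302.

0.4302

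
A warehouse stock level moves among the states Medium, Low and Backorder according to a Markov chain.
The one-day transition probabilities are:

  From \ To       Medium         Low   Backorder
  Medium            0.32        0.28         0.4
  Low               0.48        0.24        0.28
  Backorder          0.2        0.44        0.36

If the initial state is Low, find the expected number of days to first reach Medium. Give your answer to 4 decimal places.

2.5330

Let t(s) be the expected number of days to first reach Medium from state s, with t(Medium) = 0. Conditioning on the first day:
t(Low) = 1 + 0.24·t(Low) + 0.28·t(Backorder)
t(Backorder) = 1 + 0.44·t(Low) + 0.36·t(Backorder)
Solving: t(Low) = 2.5330, t(Backorder) = 3.3040.
Expected days from Low to Medium: 2.5330.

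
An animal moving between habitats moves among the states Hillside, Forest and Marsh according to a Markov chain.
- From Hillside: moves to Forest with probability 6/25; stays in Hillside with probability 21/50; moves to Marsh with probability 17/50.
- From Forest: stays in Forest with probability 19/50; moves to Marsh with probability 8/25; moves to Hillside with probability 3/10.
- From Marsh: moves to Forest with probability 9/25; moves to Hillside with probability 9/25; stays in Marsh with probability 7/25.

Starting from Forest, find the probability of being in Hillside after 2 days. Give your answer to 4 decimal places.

Sum over the intermediate state after 1 day:
P = P(Forest→Hillside)·P(Hillside→Hillside) + P(Forest→Forest)·P(Forest→Hillside) + P(Forest→Marsh)·P(Marsh→Hillside)
  = 0.3×0.42 + 0.38×0.3 + 0.32×0.36
  = 0.1260 + 0.1140 + 0.1152 = 0.3552

0.3552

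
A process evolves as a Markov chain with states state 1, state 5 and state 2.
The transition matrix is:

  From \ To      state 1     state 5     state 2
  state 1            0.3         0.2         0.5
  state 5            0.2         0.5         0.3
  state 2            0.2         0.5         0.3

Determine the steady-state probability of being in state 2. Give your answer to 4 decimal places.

Let the stationary distribution be π with π = πP and π_1 + π_2 + π_3 = 1.
π_1 = 0.3·π_1 + 0.2·π_2 + 0.2·π_3
π_2 = 0.2·π_1 + 0.5·π_2 + 0.5·π_3
Solving with the normalization constraint gives π = (0.2222, 0.4333, 0.3444).
So the stationary probability of state 2 is 0.3444.

0.3444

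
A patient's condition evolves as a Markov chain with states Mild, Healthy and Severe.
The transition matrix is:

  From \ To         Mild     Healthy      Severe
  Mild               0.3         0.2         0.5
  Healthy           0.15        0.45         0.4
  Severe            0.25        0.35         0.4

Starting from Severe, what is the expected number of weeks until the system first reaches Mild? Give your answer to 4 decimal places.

Let t(s) be the expected number of weeks to first reach Mild from state s, with t(Mild) = 0. Conditioning on the first week:
t(Healthy) = 1 + 0.45·t(Healthy) + 0.4·t(Severe)
t(Severe) = 1 + 0.35·t(Healthy) + 0.4·t(Severe)
Solving: t(Healthy) = 5.2632, t(Severe) = 4.7368.
Expected weeks from Severe to Mild: 4.7368.

4.7368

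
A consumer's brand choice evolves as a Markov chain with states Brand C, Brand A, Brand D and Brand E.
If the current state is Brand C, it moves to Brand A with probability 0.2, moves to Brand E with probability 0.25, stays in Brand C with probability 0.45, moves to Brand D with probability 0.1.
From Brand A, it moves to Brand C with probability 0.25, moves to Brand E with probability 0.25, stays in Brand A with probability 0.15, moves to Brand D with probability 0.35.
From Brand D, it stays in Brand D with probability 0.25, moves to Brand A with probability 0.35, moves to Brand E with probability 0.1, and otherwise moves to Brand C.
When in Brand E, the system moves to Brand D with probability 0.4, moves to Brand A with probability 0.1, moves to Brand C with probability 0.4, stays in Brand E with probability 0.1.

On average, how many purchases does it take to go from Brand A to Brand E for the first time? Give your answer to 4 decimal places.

4.6850

Let t(s) be the expected number of purchases to first reach Brand E from state s, with t(Brand E) = 0. Conditioning on the first purchase:
t(Brand C) = 1 + 0.45·t(Brand C) + 0.2·t(Brand A) + 0.1·t(Brand D)
t(Brand A) = 1 + 0.25·t(Brand C) + 0.15·t(Brand A) + 0.35·t(Brand D)
t(Brand D) = 1 + 0.3·t(Brand C) + 0.35·t(Brand A) + 0.25·t(Brand D)
Solving: t(Brand C) = 4.4882, t(Brand A) = 4.6850, t(Brand D) = 5.3150.
Expected purchases from Brand A to Brand E: 4.6850.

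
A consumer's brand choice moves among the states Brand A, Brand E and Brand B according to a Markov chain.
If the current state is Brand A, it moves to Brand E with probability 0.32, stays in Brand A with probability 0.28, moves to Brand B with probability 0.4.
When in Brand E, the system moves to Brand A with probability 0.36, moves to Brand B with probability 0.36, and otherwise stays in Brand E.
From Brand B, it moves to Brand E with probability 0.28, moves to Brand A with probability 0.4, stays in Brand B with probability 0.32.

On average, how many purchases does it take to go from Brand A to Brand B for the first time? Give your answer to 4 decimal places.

Let t(s) be the expected number of purchases to first reach Brand B from state s, with t(Brand B) = 0. Conditioning on the first purchase:
t(Brand A) = 1 + 0.28·t(Brand A) + 0.32·t(Brand E)
t(Brand E) = 1 + 0.36·t(Brand A) + 0.28·t(Brand E)
Solving: t(Brand A) = 2.5794, t(Brand E) = 2.6786.
Expected purchases from Brand A to Brand B: 2.5794.

2.5794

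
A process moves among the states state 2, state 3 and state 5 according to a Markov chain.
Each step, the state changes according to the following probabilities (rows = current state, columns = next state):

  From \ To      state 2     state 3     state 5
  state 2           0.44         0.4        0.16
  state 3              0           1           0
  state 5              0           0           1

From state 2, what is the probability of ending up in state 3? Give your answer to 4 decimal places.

0.7143

Let h(s) be the probability of absorption at state 3 starting from transient state s. Then h(state 3) = 1 and h(state 5) = 0. By first-step analysis:
h(state 2) = 0.44·h(state 2) + 0.4·1 + 0.16·0
Solving: h(state 2) = 0.7143.
Starting from state 2, the probability is 0.7143.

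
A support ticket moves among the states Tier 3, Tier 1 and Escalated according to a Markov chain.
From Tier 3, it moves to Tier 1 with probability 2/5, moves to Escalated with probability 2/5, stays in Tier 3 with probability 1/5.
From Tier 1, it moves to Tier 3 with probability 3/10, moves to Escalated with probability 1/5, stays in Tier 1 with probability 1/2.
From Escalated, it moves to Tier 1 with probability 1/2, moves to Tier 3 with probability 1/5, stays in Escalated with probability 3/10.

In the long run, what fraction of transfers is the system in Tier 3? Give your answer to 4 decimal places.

0.2475

Let the stationary distribution be π with π = πP and π_1 + π_2 + π_3 = 1.
π_1 = 0.2·π_1 + 0.3·π_2 + 0.2·π_3
π_2 = 0.4·π_1 + 0.5·π_2 + 0.5·π_3
Solving with the normalization constraint gives π = (0.2475, 0.4752, 0.2772).
So the stationary probability of Tier 3 is 0.2475.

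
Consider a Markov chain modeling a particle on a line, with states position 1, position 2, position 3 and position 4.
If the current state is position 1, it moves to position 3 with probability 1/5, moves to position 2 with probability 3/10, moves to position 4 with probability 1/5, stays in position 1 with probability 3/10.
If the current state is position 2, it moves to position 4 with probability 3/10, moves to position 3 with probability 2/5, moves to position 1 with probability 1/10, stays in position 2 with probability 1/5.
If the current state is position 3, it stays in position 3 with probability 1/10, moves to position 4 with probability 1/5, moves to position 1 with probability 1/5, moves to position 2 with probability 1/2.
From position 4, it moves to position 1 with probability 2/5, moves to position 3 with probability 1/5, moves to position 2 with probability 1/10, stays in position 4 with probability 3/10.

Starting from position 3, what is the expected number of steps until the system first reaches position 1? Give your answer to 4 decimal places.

4.5318

Let t(s) be the expected number of steps to first reach position 1 from state s, with t(position 1) = 0. Conditioning on the first step:
t(position 2) = 1 + 0.2·t(position 2) + 0.4·t(position 3) + 0.3·t(position 4)
t(position 3) = 1 + 0.5·t(position 2) + 0.1·t(position 3) + 0.2·t(position 4)
t(position 4) = 1 + 0.1·t(position 2) + 0.2·t(position 3) + 0.3·t(position 4)
Solving: t(position 2) = 4.7940, t(position 3) = 4.5318, t(position 4) = 3.4082.
Expected steps from position 3 to position 1: 4.5318.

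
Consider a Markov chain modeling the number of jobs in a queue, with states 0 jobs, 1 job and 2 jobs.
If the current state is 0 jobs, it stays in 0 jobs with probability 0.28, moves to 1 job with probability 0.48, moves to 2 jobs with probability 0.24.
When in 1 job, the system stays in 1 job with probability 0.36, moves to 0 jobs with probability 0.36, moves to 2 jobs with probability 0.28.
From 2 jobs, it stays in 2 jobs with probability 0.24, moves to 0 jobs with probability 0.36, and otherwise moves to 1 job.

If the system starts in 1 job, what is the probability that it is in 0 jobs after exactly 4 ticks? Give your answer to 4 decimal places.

0.3333

Propagate the distribution vector 4 ticks from 1 job.
After 0 ticks: (0.0000, 1.0000, 0.0000)
After 1 tick: (0.3600, 0.3600, 0.2800)
After 2 ticks: (0.3312, 0.4144, 0.2544)
After 3 ticks: (0.3335, 0.4099, 0.2566)
After 4 ticks: (0.3333, 0.4103, 0.2564)
P(in 0 jobs after 4 ticks) = 0.3333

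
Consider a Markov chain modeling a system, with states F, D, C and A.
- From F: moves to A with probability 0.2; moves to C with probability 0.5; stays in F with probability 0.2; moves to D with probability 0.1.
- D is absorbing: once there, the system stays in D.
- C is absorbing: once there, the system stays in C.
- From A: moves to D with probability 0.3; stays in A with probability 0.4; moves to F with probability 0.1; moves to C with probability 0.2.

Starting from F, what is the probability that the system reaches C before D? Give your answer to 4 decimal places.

Let h(s) be the probability of absorption at C starting from transient state s. Then h(C) = 1 and h(D) = 0. By first-step analysis:
h(F) = 0.2·h(F) + 0.1·0 + 0.5·1 + 0.2·h(A)
h(A) = 0.1·h(F) + 0.3·0 + 0.2·1 + 0.4·h(A)
Solving: h(F) = 0.7391, h(A) = 0.4565.
Starting from F, the probability is 0.7391.

0.7391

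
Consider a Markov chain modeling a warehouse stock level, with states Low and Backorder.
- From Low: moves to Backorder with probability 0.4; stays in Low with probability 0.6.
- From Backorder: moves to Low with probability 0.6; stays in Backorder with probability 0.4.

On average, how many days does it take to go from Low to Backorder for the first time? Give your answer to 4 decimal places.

Let t(s) be the expected number of days to first reach Backorder from state s, with t(Backorder) = 0. Conditioning on the first day:
t(Low) = 1 + 0.6·t(Low)
Solving: t(Low) = 2.5000.
Expected days from Low to Backorder: 2.5000.

2.5000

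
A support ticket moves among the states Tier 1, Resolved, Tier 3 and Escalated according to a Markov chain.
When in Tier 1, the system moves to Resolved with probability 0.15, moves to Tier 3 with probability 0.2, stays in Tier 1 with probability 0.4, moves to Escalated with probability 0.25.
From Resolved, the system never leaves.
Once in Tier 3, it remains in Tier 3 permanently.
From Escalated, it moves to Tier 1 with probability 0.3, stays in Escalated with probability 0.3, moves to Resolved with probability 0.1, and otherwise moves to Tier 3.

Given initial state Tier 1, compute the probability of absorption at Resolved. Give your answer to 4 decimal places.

Let h(s) be the probability of absorption at Resolved starting from transient state s. Then h(Resolved) = 1 and h(Tier 3) = 0. By first-step analysis:
h(Tier 1) = 0.4·h(Tier 1) + 0.15·1 + 0.2·0 + 0.25·h(Escalated)
h(Escalated) = 0.3·h(Tier 1) + 0.1·1 + 0.3·0 + 0.3·h(Escalated)
Solving: h(Tier 1) = 0.3768, h(Escalated) = 0.3043.
Starting from Tier 1, the probability is 0.3768.

0.3768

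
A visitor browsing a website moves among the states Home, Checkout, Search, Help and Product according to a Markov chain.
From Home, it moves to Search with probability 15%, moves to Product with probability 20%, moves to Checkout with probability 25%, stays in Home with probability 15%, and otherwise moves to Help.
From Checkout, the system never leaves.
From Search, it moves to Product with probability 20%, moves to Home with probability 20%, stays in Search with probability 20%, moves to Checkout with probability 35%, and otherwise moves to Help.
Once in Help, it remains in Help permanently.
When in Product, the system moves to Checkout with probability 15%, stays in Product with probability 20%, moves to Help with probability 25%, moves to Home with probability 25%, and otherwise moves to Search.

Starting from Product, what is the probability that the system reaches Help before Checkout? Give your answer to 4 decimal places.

Let h(s) be the probability of absorption at Help starting from transient state s. Then h(Help) = 1 and h(Checkout) = 0. By first-step analysis:
h(Home) = 0.15·h(Home) + 0.25·0 + 0.15·h(Search) + 0.25·1 + 0.2·h(Product)
h(Search) = 0.2·h(Home) + 0.35·0 + 0.2·h(Search) + 0.05·1 + 0.2·h(Product)
h(Product) = 0.25·h(Home) + 0.15·0 + 0.15·h(Search) + 0.25·1 + 0.2·h(Product)
Solving: h(Home) = 0.4705, h(Search) = 0.3095, h(Product) = 0.5176.
Starting from Product, the probability is 0.5176.

0.5176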